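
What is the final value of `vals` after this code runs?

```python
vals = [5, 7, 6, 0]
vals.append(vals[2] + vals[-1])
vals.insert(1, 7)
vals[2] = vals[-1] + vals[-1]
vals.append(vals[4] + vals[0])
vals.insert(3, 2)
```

append vals[2]+vals[-1] = 6+0 = 6 → [5, 7, 6, 0, 6]
insert 7 at 1 → [5, 7, 7, 6, 0, 6]
vals[2] = vals[-1]+vals[-1] = 6+6 = 12 → [5, 7, 12, 6, 0, 6]
append vals[4]+vals[0] = 0+5 = 5 → [5, 7, 12, 6, 0, 6, 5]
insert 2 at 3 → [5, 7, 12, 2, 6, 0, 6, 5]

[5, 7, 12, 2, 6, 0, 6, 5]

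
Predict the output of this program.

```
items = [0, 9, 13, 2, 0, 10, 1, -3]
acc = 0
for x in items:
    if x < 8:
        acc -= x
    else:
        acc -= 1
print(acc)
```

x=0: <8, acc = 0-0 = 0
x=9: not <8, acc = 0-1 = -1
x=13: not <8, acc = (-1)-1 = -2
x=2: <8, acc = (-2)-2 = -4
x=0: <8, acc = (-4)-0 = -4
x=10: not <8, acc = (-4)-1 = -5
x=1: <8, acc = (-5)-1 = -6
x=-3: <8, acc = (-6)-(-3) = -3

-3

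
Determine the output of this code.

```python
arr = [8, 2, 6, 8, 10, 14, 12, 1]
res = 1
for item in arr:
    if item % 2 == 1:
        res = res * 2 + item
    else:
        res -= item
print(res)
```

-117

item=8: not odd, res = 1-8 = -7
item=2: not odd, res = (-7)-2 = -9
item=6: not odd, res = (-9)-6 = -15
item=8: not odd, res = (-15)-8 = -23
item=10: not odd, res = (-23)-10 = -33
item=14: not odd, res = (-33)-14 = -47
item=12: not odd, res = (-47)-12 = -59
item=1: odd, res = (-59)*2+1 = -117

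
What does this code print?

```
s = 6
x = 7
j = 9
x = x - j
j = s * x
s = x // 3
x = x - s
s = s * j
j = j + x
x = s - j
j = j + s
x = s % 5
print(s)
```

x = 7-9 = -2
j = 6*(-2) = -12
s = (-2)//3 = -1
x = (-2)-(-1) = -1
s = (-1)*(-12) = 12
j = (-12)+(-1) = -13
x = 12-(-13) = 25
j = (-13)+12 = -1
x = 12%5 = 2

12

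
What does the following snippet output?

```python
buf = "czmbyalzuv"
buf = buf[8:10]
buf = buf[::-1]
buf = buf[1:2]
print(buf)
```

u

slice [8:10] → 'uv'
reverse → 'vu'
slice [1:2] → 'u'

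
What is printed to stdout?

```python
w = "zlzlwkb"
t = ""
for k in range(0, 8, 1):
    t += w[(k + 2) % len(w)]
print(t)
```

k=0: add w[2]='z' → 'z'
k=1: add w[3]='l' → 'zl'
k=2: add w[4]='w' → 'zlw'
k=3: add w[5]='k' → 'zlwk'
k=4: add w[6]='b' → 'zlwkb'
k=5: add w[0]='z' → 'zlwkbz'
k=6: add w[1]='l' → 'zlwkbzl'
k=7: add w[2]='z' → 'zlwkbzlz'

zlwkbzlz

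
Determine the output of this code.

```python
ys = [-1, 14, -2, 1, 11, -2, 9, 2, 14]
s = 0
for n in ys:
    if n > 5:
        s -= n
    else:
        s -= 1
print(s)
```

-53

n=-1: not >5, s = 0-1 = -1
n=14: >5, s = (-1)-14 = -15
n=-2: not >5, s = (-15)-1 = -16
n=1: not >5, s = (-16)-1 = -17
n=11: >5, s = (-17)-11 = -28
n=-2: not >5, s = (-28)-1 = -29
n=9: >5, s = (-29)-9 = -38
n=2: not >5, s = (-38)-1 = -39
n=14: >5, s = (-39)-14 = -53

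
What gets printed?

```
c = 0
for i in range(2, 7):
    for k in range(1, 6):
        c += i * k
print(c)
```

300

i=2,k=1: c = 0+2 = 2
i=2,k=2: c = 2+4 = 6
i=2,k=3: c = 6+6 = 12
i=2,k=4: c = 12+8 = 20
i=2,k=5: c = 20+10 = 30
i=3,k=1: c = 30+3 = 33
i=3,k=2: c = 33+6 = 39
i=3,k=3: c = 39+9 = 48
i=3,k=4: c = 48+12 = 60
i=3,k=5: c = 60+15 = 75
i=4,k=1: c = 75+4 = 79
i=4,k=2: c = 79+8 = 87
i=4,k=3: c = 87+12 = 99
i=4,k=4: c = 99+16 = 115
i=4,k=5: c = 115+20 = 135
i=5,k=1: c = 135+5 = 140
i=5,k=2: c = 140+10 = 150
i=5,k=3: c = 150+15 = 165
i=5,k=4: c = 165+20 = 185
i=5,k=5: c = 185+25 = 210
i=6,k=1: c = 210+6 = 216
i=6,k=2: c = 216+12 = 228
i=6,k=3: c = 228+18 = 246
i=6,k=4: c = 246+24 = 270
i=6,k=5: c = 270+30 = 300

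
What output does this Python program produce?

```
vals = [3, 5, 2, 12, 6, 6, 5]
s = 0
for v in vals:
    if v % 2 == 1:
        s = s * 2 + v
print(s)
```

v=3: odd, s = 0*2+3 = 3
v=5: odd, s = 3*2+5 = 11
v=2: not odd
v=12: not odd
v=6: not odd
v=6: not odd
v=5: odd, s = 11*2+5 = 27

27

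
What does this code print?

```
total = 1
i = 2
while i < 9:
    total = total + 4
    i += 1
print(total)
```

i=2: total = 1+4 = 5
i=3: total = 5+4 = 9
i=4: total = 9+4 = 13
i=5: total = 13+4 = 17
i=6: total = 17+4 = 21
i=7: total = 21+4 = 25
i=8: total = 25+4 = 29

29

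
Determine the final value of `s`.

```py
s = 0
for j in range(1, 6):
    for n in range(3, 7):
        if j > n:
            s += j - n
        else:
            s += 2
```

38

j=1,n=3: not 1>3, s = 0+2 = 2
j=1,n=4: not 1>4, s = 2+2 = 4
j=1,n=5: not 1>5, s = 4+2 = 6
j=1,n=6: not 1>6, s = 6+2 = 8
j=2,n=3: not 2>3, s = 8+2 = 10
j=2,n=4: not 2>4, s = 10+2 = 12
j=2,n=5: not 2>5, s = 12+2 = 14
j=2,n=6: not 2>6, s = 14+2 = 16
j=3,n=3: not 3>3, s = 16+2 = 18
j=3,n=4: not 3>4, s = 18+2 = 20
j=3,n=5: not 3>5, s = 20+2 = 22
j=3,n=6: not 3>6, s = 22+2 = 24
j=4,n=3: 4>3, s = 24+1 = 25
j=4,n=4: not 4>4, s = 25+2 = 27
j=4,n=5: not 4>5, s = 27+2 = 29
j=4,n=6: not 4>6, s = 29+2 = 31
j=5,n=3: 5>3, s = 31+2 = 33
j=5,n=4: 5>4, s = 33+1 = 34
j=5,n=5: not 5>5, s = 34+2 = 36
j=5,n=6: not 5>6, s = 36+2 = 38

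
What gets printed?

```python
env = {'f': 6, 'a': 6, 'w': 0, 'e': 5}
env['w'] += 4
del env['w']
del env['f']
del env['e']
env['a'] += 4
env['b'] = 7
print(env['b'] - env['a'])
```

env['w'] = 0+4 = 4 → {'f': 6, 'a': 6, 'w': 4, 'e': 5}
del 'w' → {'f': 6, 'a': 6, 'e': 5}
del 'f' → {'a': 6, 'e': 5}
del 'e' → {'a': 6}
env['a'] = 6+4 = 10 → {'a': 10}
env['b'] = 7 → {'a': 10, 'b': 7}
env['b']-env['a'] = 7-10 = -3

-3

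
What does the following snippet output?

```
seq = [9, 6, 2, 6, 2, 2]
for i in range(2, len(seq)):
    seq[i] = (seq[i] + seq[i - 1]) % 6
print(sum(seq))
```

i=2: seq[2] = (2+6)%6 = 2 → [9, 6, 2, 6, 2, 2]
i=3: seq[3] = (6+2)%6 = 2 → [9, 6, 2, 2, 2, 2]
i=4: seq[4] = (2+2)%6 = 4 → [9, 6, 2, 2, 4, 2]
i=5: seq[5] = (2+4)%6 = 0 → [9, 6, 2, 2, 4, 0]
sum = 23

23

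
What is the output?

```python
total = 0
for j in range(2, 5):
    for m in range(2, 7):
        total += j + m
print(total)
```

j=2,m=2: total = 0+4 = 4
j=2,m=3: total = 4+5 = 9
j=2,m=4: total = 9+6 = 15
j=2,m=5: total = 15+7 = 22
j=2,m=6: total = 22+8 = 30
j=3,m=2: total = 30+5 = 35
j=3,m=3: total = 35+6 = 41
j=3,m=4: total = 41+7 = 48
j=3,m=5: total = 48+8 = 56
j=3,m=6: total = 56+9 = 65
j=4,m=2: total = 65+6 = 71
j=4,m=3: total = 71+7 = 78
j=4,m=4: total = 78+8 = 86
j=4,m=5: total = 86+9 = 95
j=4,m=6: total = 95+10 = 105

105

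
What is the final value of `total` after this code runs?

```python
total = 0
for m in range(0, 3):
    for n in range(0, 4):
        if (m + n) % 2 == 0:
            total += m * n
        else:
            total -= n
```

-2

m=0,n=0: even sum, total = 0+0 = 0
m=0,n=1: odd sum, total = 0-1 = -1
m=0,n=2: even sum, total = (-1)+0 = -1
m=0,n=3: odd sum, total = (-1)-3 = -4
m=1,n=0: odd sum, total = (-4)-0 = -4
m=1,n=1: even sum, total = (-4)+1 = -3
m=1,n=2: odd sum, total = (-3)-2 = -5
m=1,n=3: even sum, total = (-5)+3 = -2
m=2,n=0: even sum, total = (-2)+0 = -2
m=2,n=1: odd sum, total = (-2)-1 = -3
m=2,n=2: even sum, total = (-3)+4 = 1
m=2,n=3: odd sum, total = 1-3 = -2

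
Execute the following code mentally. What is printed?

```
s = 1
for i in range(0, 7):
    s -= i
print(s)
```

-20

i=0: s = 1-0 = 1
i=1: s = 1-1 = 0
i=2: s = 0-2 = -2
i=3: s = (-2)-3 = -5
i=4: s = (-5)-4 = -9
i=5: s = (-9)-5 = -14
i=6: s = (-14)-6 = -20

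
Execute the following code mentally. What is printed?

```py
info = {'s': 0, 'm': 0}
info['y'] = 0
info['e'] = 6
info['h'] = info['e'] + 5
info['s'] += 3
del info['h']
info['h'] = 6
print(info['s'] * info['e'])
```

18

info['y'] = 0 → {'s': 0, 'm': 0, 'y': 0}
info['e'] = 6 → {'s': 0, 'm': 0, 'y': 0, 'e': 6}
info['h'] = info['e']+5 = 11 → {'s': 0, 'm': 0, 'y': 0, 'e': 6, 'h': 11}
info['s'] = 0+3 = 3 → {'s': 3, 'm': 0, 'y': 0, 'e': 6, 'h': 11}
del 'h' → {'s': 3, 'm': 0, 'y': 0, 'e': 6}
info['h'] = 6 → {'s': 3, 'm': 0, 'y': 0, 'e': 6, 'h': 6}
info['s']*info['e'] = 3*6 = 18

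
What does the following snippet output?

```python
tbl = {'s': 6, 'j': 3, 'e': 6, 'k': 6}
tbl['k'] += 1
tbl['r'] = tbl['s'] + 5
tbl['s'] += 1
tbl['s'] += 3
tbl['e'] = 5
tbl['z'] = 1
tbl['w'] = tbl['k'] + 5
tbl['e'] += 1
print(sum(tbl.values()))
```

50

tbl['k'] = 6+1 = 7 → {'s': 6, 'j': 3, 'e': 6, 'k': 7}
tbl['r'] = tbl['s']+5 = 11 → {'s': 6, 'j': 3, 'e': 6, 'k': 7, 'r': 11}
tbl['s'] = 6+1 = 7 → {'s': 7, 'j': 3, 'e': 6, 'k': 7, 'r': 11}
tbl['s'] = 7+3 = 10 → {'s': 10, 'j': 3, 'e': 6, 'k': 7, 'r': 11}
tbl['e'] = 5 → {'s': 10, 'j': 3, 'e': 5, 'k': 7, 'r': 11}
tbl['z'] = 1 → {'s': 10, 'j': 3, 'e': 5, 'k': 7, 'r': 11, 'z': 1}
tbl['w'] = tbl['k']+5 = 12 → {'s': 10, 'j': 3, 'e': 5, 'k': 7, 'r': 11, 'z': 1, 'w': 12}
tbl['e'] = 5+1 = 6 → {'s': 10, 'j': 3, 'e': 6, 'k': 7, 'r': 11, 'z': 1, 'w': 12}
sum of values = 50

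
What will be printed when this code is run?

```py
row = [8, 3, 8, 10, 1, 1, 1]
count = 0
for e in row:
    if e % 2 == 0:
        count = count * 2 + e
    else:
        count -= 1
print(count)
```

51

e=8: even, count = 0*2+8 = 8
e=3: not even, count = 8-1 = 7
e=8: even, count = 7*2+8 = 22
e=10: even, count = 22*2+10 = 54
e=1: not even, count = 54-1 = 53
e=1: not even, count = 53-1 = 52
e=1: not even, count = 52-1 = 51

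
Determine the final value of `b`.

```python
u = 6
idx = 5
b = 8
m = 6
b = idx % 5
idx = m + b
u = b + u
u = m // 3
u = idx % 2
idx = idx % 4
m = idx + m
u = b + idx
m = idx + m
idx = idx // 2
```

b = 5%5 = 0
idx = 6+0 = 6
u = 0+6 = 6
u = 6//3 = 2
u = 6%2 = 0
idx = 6%4 = 2
m = 2+6 = 8
u = 0+2 = 2
m = 2+8 = 10
idx = 2//2 = 1

0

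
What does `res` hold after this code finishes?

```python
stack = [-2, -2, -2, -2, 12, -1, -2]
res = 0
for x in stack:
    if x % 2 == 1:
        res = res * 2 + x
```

-1

x=-2: not odd
x=-2: not odd
x=-2: not odd
x=-2: not odd
x=12: not odd
x=-1: odd, res = 0*2+(-1) = -1
x=-2: not odd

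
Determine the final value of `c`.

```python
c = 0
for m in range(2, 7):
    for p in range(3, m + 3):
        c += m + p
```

m=2,p=3: c = 0+5 = 5
m=2,p=4: c = 5+6 = 11
m=3,p=3: c = 11+6 = 17
m=3,p=4: c = 17+7 = 24
m=3,p=5: c = 24+8 = 32
m=4,p=3: c = 32+7 = 39
m=4,p=4: c = 39+8 = 47
m=4,p=5: c = 47+9 = 56
m=4,p=6: c = 56+10 = 66
m=5,p=3: c = 66+8 = 74
m=5,p=4: c = 74+9 = 83
m=5,p=5: c = 83+10 = 93
m=5,p=6: c = 93+11 = 104
m=5,p=7: c = 104+12 = 116
m=6,p=3: c = 116+9 = 125
m=6,p=4: c = 125+10 = 135
m=6,p=5: c = 135+11 = 146
m=6,p=6: c = 146+12 = 158
m=6,p=7: c = 158+13 = 171
m=6,p=8: c = 171+14 = 185

185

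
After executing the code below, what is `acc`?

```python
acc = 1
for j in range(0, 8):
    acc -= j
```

j=0: acc = 1-0 = 1
j=1: acc = 1-1 = 0
j=2: acc = 0-2 = -2
j=3: acc = (-2)-3 = -5
j=4: acc = (-5)-4 = -9
j=5: acc = (-9)-5 = -14
j=6: acc = (-14)-6 = -20
j=7: acc = (-20)-7 = -27

-27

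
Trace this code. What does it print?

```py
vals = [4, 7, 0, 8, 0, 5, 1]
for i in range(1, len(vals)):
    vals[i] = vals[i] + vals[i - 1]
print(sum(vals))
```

113

i=1: vals[1] = 7+4 = 11 → [4, 11, 0, 8, 0, 5, 1]
i=2: vals[2] = 0+11 = 11 → [4, 11, 11, 8, 0, 5, 1]
i=3: vals[3] = 8+11 = 19 → [4, 11, 11, 19, 0, 5, 1]
i=4: vals[4] = 0+19 = 19 → [4, 11, 11, 19, 19, 5, 1]
i=5: vals[5] = 5+19 = 24 → [4, 11, 11, 19, 19, 24, 1]
i=6: vals[6] = 1+24 = 25 → [4, 11, 11, 19, 19, 24, 25]
sum = 113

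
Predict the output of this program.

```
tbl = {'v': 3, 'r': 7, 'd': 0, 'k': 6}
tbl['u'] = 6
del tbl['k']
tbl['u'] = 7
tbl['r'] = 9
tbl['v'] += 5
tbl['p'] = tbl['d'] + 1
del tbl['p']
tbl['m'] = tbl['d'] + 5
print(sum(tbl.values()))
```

29

tbl['u'] = 6 → {'v': 3, 'r': 7, 'd': 0, 'k': 6, 'u': 6}
del 'k' → {'v': 3, 'r': 7, 'd': 0, 'u': 6}
tbl['u'] = 7 → {'v': 3, 'r': 7, 'd': 0, 'u': 7}
tbl['r'] = 9 → {'v': 3, 'r': 9, 'd': 0, 'u': 7}
tbl['v'] = 3+5 = 8 → {'v': 8, 'r': 9, 'd': 0, 'u': 7}
tbl['p'] = tbl['d']+1 = 1 → {'v': 8, 'r': 9, 'd': 0, 'u': 7, 'p': 1}
del 'p' → {'v': 8, 'r': 9, 'd': 0, 'u': 7}
tbl['m'] = tbl['d']+5 = 5 → {'v': 8, 'r': 9, 'd': 0, 'u': 7, 'm': 5}
sum of values = 29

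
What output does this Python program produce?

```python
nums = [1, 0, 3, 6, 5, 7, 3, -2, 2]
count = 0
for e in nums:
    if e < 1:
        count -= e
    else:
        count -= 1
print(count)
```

e=1: not <1, count = 0-1 = -1
e=0: <1, count = (-1)-0 = -1
e=3: not <1, count = (-1)-1 = -2
e=6: not <1, count = (-2)-1 = -3
e=5: not <1, count = (-3)-1 = -4
e=7: not <1, count = (-4)-1 = -5
e=3: not <1, count = (-5)-1 = -6
e=-2: <1, count = (-6)-(-2) = -4
e=2: not <1, count = (-4)-1 = -5

-5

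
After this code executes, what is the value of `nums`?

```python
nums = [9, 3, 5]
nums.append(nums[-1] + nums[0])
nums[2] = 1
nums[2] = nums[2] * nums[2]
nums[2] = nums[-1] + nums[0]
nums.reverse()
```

[14, 23, 3, 9]

append nums[-1]+nums[0] = 5+9 = 14 → [9, 3, 5, 14]
nums[2] = 1 → [9, 3, 1, 14]
nums[2] = nums[2]*nums[2] = 1*1 = 1 → [9, 3, 1, 14]
nums[2] = nums[-1]+nums[0] = 14+9 = 23 → [9, 3, 23, 14]
reverse → [14, 23, 3, 9]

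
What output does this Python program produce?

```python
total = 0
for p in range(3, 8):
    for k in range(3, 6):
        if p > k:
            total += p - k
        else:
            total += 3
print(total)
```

p=3,k=3: not 3>3, total = 0+3 = 3
p=3,k=4: not 3>4, total = 3+3 = 6
p=3,k=5: not 3>5, total = 6+3 = 9
p=4,k=3: 4>3, total = 9+1 = 10
p=4,k=4: not 4>4, total = 10+3 = 13
p=4,k=5: not 4>5, total = 13+3 = 16
p=5,k=3: 5>3, total = 16+2 = 18
p=5,k=4: 5>4, total = 18+1 = 19
p=5,k=5: not 5>5, total = 19+3 = 22
p=6,k=3: 6>3, total = 22+3 = 25
p=6,k=4: 6>4, total = 25+2 = 27
p=6,k=5: 6>5, total = 27+1 = 28
p=7,k=3: 7>3, total = 28+4 = 32
p=7,k=4: 7>4, total = 32+3 = 35
p=7,k=5: 7>5, total = 35+2 = 37

37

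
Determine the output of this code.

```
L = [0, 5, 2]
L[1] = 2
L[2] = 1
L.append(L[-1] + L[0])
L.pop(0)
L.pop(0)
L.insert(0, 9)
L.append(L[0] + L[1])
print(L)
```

L[1] = 2 → [0, 2, 2]
L[2] = 1 → [0, 2, 1]
append L[-1]+L[0] = 1+0 = 1 → [0, 2, 1, 1]
pop(0) removes 0 → [2, 1, 1]
pop(0) removes 2 → [1, 1]
insert 9 at 0 → [9, 1, 1]
append L[0]+L[1] = 9+1 = 10 → [9, 1, 1, 10]

[9, 1, 1, 10]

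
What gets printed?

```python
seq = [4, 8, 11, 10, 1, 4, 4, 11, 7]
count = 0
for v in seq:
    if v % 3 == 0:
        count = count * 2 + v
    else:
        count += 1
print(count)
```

9

v=4: not %3==0, count = 0+1 = 1
v=8: not %3==0, count = 1+1 = 2
v=11: not %3==0, count = 2+1 = 3
v=10: not %3==0, count = 3+1 = 4
v=1: not %3==0, count = 4+1 = 5
v=4: not %3==0, count = 5+1 = 6
v=4: not %3==0, count = 6+1 = 7
v=11: not %3==0, count = 7+1 = 8
v=7: not %3==0, count = 8+1 = 9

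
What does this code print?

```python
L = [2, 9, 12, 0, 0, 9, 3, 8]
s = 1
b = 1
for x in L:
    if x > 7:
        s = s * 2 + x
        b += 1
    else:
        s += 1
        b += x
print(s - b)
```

x=2: not >7, s = 1+1 = 2; b=3
x=9: >7, s = 2*2+9 = 13; b=4
x=12: >7, s = 13*2+12 = 38; b=5
x=0: not >7, s = 38+1 = 39; b=5
x=0: not >7, s = 39+1 = 40; b=5
x=9: >7, s = 40*2+9 = 89; b=6
x=3: not >7, s = 89+1 = 90; b=9
x=8: >7, s = 90*2+8 = 188; b=10
s-b = 188-10 = 178

178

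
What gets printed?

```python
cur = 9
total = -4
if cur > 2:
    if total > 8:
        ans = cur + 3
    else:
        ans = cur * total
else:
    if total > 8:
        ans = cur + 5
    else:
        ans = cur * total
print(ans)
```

cur=9, total=-4
cur > 2 is True; total > 8 is False
→ ans = cur * total = -36

-36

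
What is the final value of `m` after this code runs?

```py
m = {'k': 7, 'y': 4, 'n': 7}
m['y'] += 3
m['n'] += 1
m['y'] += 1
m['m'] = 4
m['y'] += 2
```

m['y'] = 4+3 = 7 → {'k': 7, 'y': 7, 'n': 7}
m['n'] = 7+1 = 8 → {'k': 7, 'y': 7, 'n': 8}
m['y'] = 7+1 = 8 → {'k': 7, 'y': 8, 'n': 8}
m['m'] = 4 → {'k': 7, 'y': 8, 'n': 8, 'm': 4}
m['y'] = 8+2 = 10 → {'k': 7, 'y': 10, 'n': 8, 'm': 4}

{'k': 7, 'y': 10, 'n': 8, 'm': 4}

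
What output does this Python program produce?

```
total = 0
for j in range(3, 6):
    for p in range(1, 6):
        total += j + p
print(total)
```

105

j=3,p=1: total = 0+4 = 4
j=3,p=2: total = 4+5 = 9
j=3,p=3: total = 9+6 = 15
j=3,p=4: total = 15+7 = 22
j=3,p=5: total = 22+8 = 30
j=4,p=1: total = 30+5 = 35
j=4,p=2: total = 35+6 = 41
j=4,p=3: total = 41+7 = 48
j=4,p=4: total = 48+8 = 56
j=4,p=5: total = 56+9 = 65
j=5,p=1: total = 65+6 = 71
j=5,p=2: total = 71+7 = 78
j=5,p=3: total = 78+8 = 86
j=5,p=4: total = 86+9 = 95
j=5,p=5: total = 95+10 = 105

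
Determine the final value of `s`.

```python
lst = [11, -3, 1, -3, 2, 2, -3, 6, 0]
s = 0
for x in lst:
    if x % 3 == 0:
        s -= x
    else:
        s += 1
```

7

x=11: not %3==0, s = 0+1 = 1
x=-3: %3==0, s = 1-(-3) = 4
x=1: not %3==0, s = 4+1 = 5
x=-3: %3==0, s = 5-(-3) = 8
x=2: not %3==0, s = 8+1 = 9
x=2: not %3==0, s = 9+1 = 10
x=-3: %3==0, s = 10-(-3) = 13
x=6: %3==0, s = 13-6 = 7
x=0: %3==0, s = 7-0 = 7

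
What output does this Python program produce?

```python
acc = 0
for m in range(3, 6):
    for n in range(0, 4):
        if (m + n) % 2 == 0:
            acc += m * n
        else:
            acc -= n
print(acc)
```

32

m=3,n=0: odd sum, acc = 0-0 = 0
m=3,n=1: even sum, acc = 0+3 = 3
m=3,n=2: odd sum, acc = 3-2 = 1
m=3,n=3: even sum, acc = 1+9 = 10
m=4,n=0: even sum, acc = 10+0 = 10
m=4,n=1: odd sum, acc = 10-1 = 9
m=4,n=2: even sum, acc = 9+8 = 17
m=4,n=3: odd sum, acc = 17-3 = 14
m=5,n=0: odd sum, acc = 14-0 = 14
m=5,n=1: even sum, acc = 14+5 = 19
m=5,n=2: odd sum, acc = 19-2 = 17
m=5,n=3: even sum, acc = 17+15 = 32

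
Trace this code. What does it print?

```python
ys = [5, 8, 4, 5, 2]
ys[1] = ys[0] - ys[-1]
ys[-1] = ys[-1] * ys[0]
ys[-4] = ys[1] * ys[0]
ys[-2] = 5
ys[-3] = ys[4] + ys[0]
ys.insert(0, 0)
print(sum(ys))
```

50

ys[1] = ys[0]-ys[-1] = 5-2 = 3 → [5, 3, 4, 5, 2]
ys[-1] = ys[-1]*ys[0] = 2*5 = 10 → [5, 3, 4, 5, 10]
ys[-4] = ys[1]*ys[0] = 3*5 = 15 → [5, 15, 4, 5, 10]
ys[-2] = 5 → [5, 15, 4, 5, 10]
ys[-3] = ys[4]+ys[0] = 10+5 = 15 → [5, 15, 15, 5, 10]
insert 0 at 0 → [0, 5, 15, 15, 5, 10]
sum = 50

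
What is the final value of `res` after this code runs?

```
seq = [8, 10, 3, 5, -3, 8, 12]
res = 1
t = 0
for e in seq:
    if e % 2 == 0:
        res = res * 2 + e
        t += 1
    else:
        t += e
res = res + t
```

157

e=8: even, res = 1*2+8 = 10; t=1
e=10: even, res = 10*2+10 = 30; t=2
e=3: not even; t=5
e=5: not even; t=10
e=-3: not even; t=7
e=8: even, res = 30*2+8 = 68; t=8
e=12: even, res = 68*2+12 = 148; t=9
res+t = 148+9 = 157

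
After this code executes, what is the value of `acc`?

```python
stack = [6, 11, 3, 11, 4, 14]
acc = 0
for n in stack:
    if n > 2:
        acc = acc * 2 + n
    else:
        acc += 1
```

458

n=6: >2, acc = 0*2+6 = 6
n=11: >2, acc = 6*2+11 = 23
n=3: >2, acc = 23*2+3 = 49
n=11: >2, acc = 49*2+11 = 109
n=4: >2, acc = 109*2+4 = 222
n=14: >2, acc = 222*2+14 = 458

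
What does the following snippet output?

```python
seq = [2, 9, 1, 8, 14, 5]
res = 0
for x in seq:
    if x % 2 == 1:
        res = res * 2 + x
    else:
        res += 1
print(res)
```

x=2: not odd, res = 0+1 = 1
x=9: odd, res = 1*2+9 = 11
x=1: odd, res = 11*2+1 = 23
x=8: not odd, res = 23+1 = 24
x=14: not odd, res = 24+1 = 25
x=5: odd, res = 25*2+5 = 55

55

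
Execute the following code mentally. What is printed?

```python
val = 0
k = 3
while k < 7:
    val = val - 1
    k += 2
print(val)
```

k=3: val = 0-1 = -1
k=5: val = (-1)-1 = -2

-2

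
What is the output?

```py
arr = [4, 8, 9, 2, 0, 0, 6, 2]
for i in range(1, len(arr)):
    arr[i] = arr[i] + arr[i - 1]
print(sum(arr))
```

i=1: arr[1] = 8+4 = 12 → [4, 12, 9, 2, 0, 0, 6, 2]
i=2: arr[2] = 9+12 = 21 → [4, 12, 21, 2, 0, 0, 6, 2]
i=3: arr[3] = 2+21 = 23 → [4, 12, 21, 23, 0, 0, 6, 2]
i=4: arr[4] = 0+23 = 23 → [4, 12, 21, 23, 23, 0, 6, 2]
i=5: arr[5] = 0+23 = 23 → [4, 12, 21, 23, 23, 23, 6, 2]
i=6: arr[6] = 6+23 = 29 → [4, 12, 21, 23, 23, 23, 29, 2]
i=7: arr[7] = 2+29 = 31 → [4, 12, 21, 23, 23, 23, 29, 31]
sum = 166

166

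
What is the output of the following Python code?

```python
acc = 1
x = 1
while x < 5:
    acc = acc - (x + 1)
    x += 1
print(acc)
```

-13

x=1: acc = 1-2 = -1
x=2: acc = (-1)-3 = -4
x=3: acc = (-4)-4 = -8
x=4: acc = (-8)-5 = -13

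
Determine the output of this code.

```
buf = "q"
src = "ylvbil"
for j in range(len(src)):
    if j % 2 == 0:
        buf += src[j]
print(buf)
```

qyvi

j=0: add 'y' → 'qy'
j=1: skip
j=2: add 'v' → 'qyv'
j=3: skip
j=4: add 'i' → 'qyvi'
j=5: skip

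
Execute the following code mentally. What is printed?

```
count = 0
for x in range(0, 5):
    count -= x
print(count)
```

x=0: count = 0-0 = 0
x=1: count = 0-1 = -1
x=2: count = (-1)-2 = -3
x=3: count = (-3)-3 = -6
x=4: count = (-6)-4 = -10

-10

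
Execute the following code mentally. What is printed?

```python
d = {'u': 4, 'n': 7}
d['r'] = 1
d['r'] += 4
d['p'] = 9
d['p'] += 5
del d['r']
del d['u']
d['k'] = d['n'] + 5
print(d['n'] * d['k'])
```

84

d['r'] = 1 → {'u': 4, 'n': 7, 'r': 1}
d['r'] = 1+4 = 5 → {'u': 4, 'n': 7, 'r': 5}
d['p'] = 9 → {'u': 4, 'n': 7, 'r': 5, 'p': 9}
d['p'] = 9+5 = 14 → {'u': 4, 'n': 7, 'r': 5, 'p': 14}
del 'r' → {'u': 4, 'n': 7, 'p': 14}
del 'u' → {'n': 7, 'p': 14}
d['k'] = d['n']+5 = 12 → {'n': 7, 'p': 14, 'k': 12}
d['n']*d['k'] = 7*12 = 84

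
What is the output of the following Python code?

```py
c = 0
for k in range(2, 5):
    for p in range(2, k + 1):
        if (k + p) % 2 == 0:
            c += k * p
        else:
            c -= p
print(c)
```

32

k=2,p=2: even sum, c = 0+4 = 4
k=3,p=2: odd sum, c = 4-2 = 2
k=3,p=3: even sum, c = 2+9 = 11
k=4,p=2: even sum, c = 11+8 = 19
k=4,p=3: odd sum, c = 19-3 = 16
k=4,p=4: even sum, c = 16+16 = 32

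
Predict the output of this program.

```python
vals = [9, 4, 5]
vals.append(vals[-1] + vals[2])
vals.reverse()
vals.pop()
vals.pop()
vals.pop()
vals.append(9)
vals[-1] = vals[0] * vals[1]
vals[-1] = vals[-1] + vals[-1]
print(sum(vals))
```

190

append vals[-1]+vals[2] = 5+5 = 10 → [9, 4, 5, 10]
reverse → [10, 5, 4, 9]
pop() removes 9 → [10, 5, 4]
pop() removes 4 → [10, 5]
pop() removes 5 → [10]
append 9 → [10, 9]
vals[-1] = vals[0]*vals[1] = 10*9 = 90 → [10, 90]
vals[-1] = vals[-1]+vals[-1] = 90+90 = 180 → [10, 180]
sum = 190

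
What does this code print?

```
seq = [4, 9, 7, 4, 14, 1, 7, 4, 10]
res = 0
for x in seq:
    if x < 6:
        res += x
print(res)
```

13

x=4: <6, res = 0+4 = 4
x=9: not <6
x=7: not <6
x=4: <6, res = 4+4 = 8
x=14: not <6
x=1: <6, res = 8+1 = 9
x=7: not <6
x=4: <6, res = 9+4 = 13
x=10: not <6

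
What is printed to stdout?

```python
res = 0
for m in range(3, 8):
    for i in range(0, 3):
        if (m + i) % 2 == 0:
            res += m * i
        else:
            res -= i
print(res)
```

m=3,i=0: odd sum, res = 0-0 = 0
m=3,i=1: even sum, res = 0+3 = 3
m=3,i=2: odd sum, res = 3-2 = 1
m=4,i=0: even sum, res = 1+0 = 1
m=4,i=1: odd sum, res = 1-1 = 0
m=4,i=2: even sum, res = 0+8 = 8
m=5,i=0: odd sum, res = 8-0 = 8
m=5,i=1: even sum, res = 8+5 = 13
m=5,i=2: odd sum, res = 13-2 = 11
m=6,i=0: even sum, res = 11+0 = 11
m=6,i=1: odd sum, res = 11-1 = 10
m=6,i=2: even sum, res = 10+12 = 22
m=7,i=0: odd sum, res = 22-0 = 22
m=7,i=1: even sum, res = 22+7 = 29
m=7,i=2: odd sum, res = 29-2 = 27

27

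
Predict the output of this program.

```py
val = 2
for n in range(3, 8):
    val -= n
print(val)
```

-23

n=3: val = 2-3 = -1
n=4: val = (-1)-4 = -5
n=5: val = (-5)-5 = -10
n=6: val = (-10)-6 = -16
n=7: val = (-16)-7 = -23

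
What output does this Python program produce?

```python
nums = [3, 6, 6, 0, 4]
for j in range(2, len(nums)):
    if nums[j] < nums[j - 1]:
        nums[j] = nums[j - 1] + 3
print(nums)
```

j=2: 6>=6, unchanged → [3, 6, 6, 0, 4]
j=3: 0<6, nums[3] = 6+3 = 9 → [3, 6, 6, 9, 4]
j=4: 4<9, nums[4] = 9+3 = 12 → [3, 6, 6, 9, 12]

[3, 6, 6, 9, 12]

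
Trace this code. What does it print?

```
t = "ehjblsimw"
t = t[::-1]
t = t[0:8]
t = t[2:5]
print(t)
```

isl

reverse → 'wmislbjhe'
slice [0:8] → 'wmislbjh'
slice [2:5] → 'isl'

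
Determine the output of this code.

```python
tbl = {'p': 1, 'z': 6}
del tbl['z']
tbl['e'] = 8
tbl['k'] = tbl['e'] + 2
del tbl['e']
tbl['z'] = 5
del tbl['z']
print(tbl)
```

{'p': 1, 'k': 10}

del 'z' → {'p': 1}
tbl['e'] = 8 → {'p': 1, 'e': 8}
tbl['k'] = tbl['e']+2 = 10 → {'p': 1, 'e': 8, 'k': 10}
del 'e' → {'p': 1, 'k': 10}
tbl['z'] = 5 → {'p': 1, 'k': 10, 'z': 5}
del 'z' → {'p': 1, 'k': 10}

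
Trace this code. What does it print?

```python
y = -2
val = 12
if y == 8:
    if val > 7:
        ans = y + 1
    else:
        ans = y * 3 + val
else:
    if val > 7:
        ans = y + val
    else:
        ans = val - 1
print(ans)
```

10

y=-2, val=12
y == 8 is False; val > 7 is True
→ ans = y + val = 10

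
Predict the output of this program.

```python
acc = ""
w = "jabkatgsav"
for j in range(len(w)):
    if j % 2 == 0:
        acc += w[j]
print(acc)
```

jbaga

j=0: add 'j' → 'j'
j=1: skip
j=2: add 'b' → 'jb'
j=3: skip
j=4: add 'a' → 'jba'
j=5: skip
j=6: add 'g' → 'jbag'
j=7: skip
j=8: add 'a' → 'jbaga'
j=9: skip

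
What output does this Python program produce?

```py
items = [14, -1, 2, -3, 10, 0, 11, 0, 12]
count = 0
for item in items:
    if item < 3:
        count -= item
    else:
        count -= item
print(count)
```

item=14: not <3, count = 0-14 = -14
item=-1: <3, count = (-14)-(-1) = -13
item=2: <3, count = (-13)-2 = -15
item=-3: <3, count = (-15)-(-3) = -12
item=10: not <3, count = (-12)-10 = -22
item=0: <3, count = (-22)-0 = -22
item=11: not <3, count = (-22)-11 = -33
item=0: <3, count = (-33)-0 = -33
item=12: not <3, count = (-33)-12 = -45

-45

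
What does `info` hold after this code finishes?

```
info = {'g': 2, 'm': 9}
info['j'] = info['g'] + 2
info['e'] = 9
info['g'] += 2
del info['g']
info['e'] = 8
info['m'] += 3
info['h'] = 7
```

info['j'] = info['g']+2 = 4 → {'g': 2, 'm': 9, 'j': 4}
info['e'] = 9 → {'g': 2, 'm': 9, 'j': 4, 'e': 9}
info['g'] = 2+2 = 4 → {'g': 4, 'm': 9, 'j': 4, 'e': 9}
del 'g' → {'m': 9, 'j': 4, 'e': 9}
info['e'] = 8 → {'m': 9, 'j': 4, 'e': 8}
info['m'] = 9+3 = 12 → {'m': 12, 'j': 4, 'e': 8}
info['h'] = 7 → {'m': 12, 'j': 4, 'e': 8, 'h': 7}

{'m': 12, 'j': 4, 'e': 8, 'h': 7}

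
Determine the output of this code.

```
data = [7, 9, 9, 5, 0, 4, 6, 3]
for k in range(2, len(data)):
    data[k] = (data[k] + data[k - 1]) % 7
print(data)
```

k=2: data[2] = (9+9)%7 = 4 → [7, 9, 4, 5, 0, 4, 6, 3]
k=3: data[3] = (5+4)%7 = 2 → [7, 9, 4, 2, 0, 4, 6, 3]
k=4: data[4] = (0+2)%7 = 2 → [7, 9, 4, 2, 2, 4, 6, 3]
k=5: data[5] = (4+2)%7 = 6 → [7, 9, 4, 2, 2, 6, 6, 3]
k=6: data[6] = (6+6)%7 = 5 → [7, 9, 4, 2, 2, 6, 5, 3]
k=7: data[7] = (3+5)%7 = 1 → [7, 9, 4, 2, 2, 6, 5, 1]

[7, 9, 4, 2, 2, 6, 5, 1]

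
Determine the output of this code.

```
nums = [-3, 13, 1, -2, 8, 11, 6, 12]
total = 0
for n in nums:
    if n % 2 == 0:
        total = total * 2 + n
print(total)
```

40

n=-3: not even
n=13: not even
n=1: not even
n=-2: even, total = 0*2+(-2) = -2
n=8: even, total = (-2)*2+8 = 4
n=11: not even
n=6: even, total = 4*2+6 = 14
n=12: even, total = 14*2+12 = 40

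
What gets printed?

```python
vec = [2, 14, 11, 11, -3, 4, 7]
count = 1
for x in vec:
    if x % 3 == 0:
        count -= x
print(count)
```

4

x=2: not %3==0
x=14: not %3==0
x=11: not %3==0
x=11: not %3==0
x=-3: %3==0, count = 1-(-3) = 4
x=4: not %3==0
x=7: not %3==0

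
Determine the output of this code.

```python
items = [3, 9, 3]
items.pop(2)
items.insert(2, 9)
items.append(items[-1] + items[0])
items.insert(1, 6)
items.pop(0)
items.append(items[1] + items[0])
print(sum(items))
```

51

pop(2) removes 3 → [3, 9]
insert 9 at 2 → [3, 9, 9]
append items[-1]+items[0] = 9+3 = 12 → [3, 9, 9, 12]
insert 6 at 1 → [3, 6, 9, 9, 12]
pop(0) removes 3 → [6, 9, 9, 12]
append items[1]+items[0] = 9+6 = 15 → [6, 9, 9, 12, 15]
sum = 51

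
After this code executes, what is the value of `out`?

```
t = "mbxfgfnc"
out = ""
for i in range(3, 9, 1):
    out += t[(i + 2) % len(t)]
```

'fncmbx'

i=3: add t[5]='f' → 'f'
i=4: add t[6]='n' → 'fn'
i=5: add t[7]='c' → 'fnc'
i=6: add t[0]='m' → 'fncm'
i=7: add t[1]='b' → 'fncmb'
i=8: add t[2]='x' → 'fncmbx'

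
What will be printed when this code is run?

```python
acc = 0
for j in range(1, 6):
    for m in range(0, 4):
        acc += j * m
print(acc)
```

j=1,m=0: acc = 0+0 = 0
j=1,m=1: acc = 0+1 = 1
j=1,m=2: acc = 1+2 = 3
j=1,m=3: acc = 3+3 = 6
j=2,m=0: acc = 6+0 = 6
j=2,m=1: acc = 6+2 = 8
j=2,m=2: acc = 8+4 = 12
j=2,m=3: acc = 12+6 = 18
j=3,m=0: acc = 18+0 = 18
j=3,m=1: acc = 18+3 = 21
j=3,m=2: acc = 21+6 = 27
j=3,m=3: acc = 27+9 = 36
j=4,m=0: acc = 36+0 = 36
j=4,m=1: acc = 36+4 = 40
j=4,m=2: acc = 40+8 = 48
j=4,m=3: acc = 48+12 = 60
j=5,m=0: acc = 60+0 = 60
j=5,m=1: acc = 60+5 = 65
j=5,m=2: acc = 65+10 = 75
j=5,m=3: acc = 75+15 = 90

90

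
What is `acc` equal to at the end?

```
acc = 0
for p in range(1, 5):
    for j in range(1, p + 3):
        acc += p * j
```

p=1,j=1: acc = 0+1 = 1
p=1,j=2: acc = 1+2 = 3
p=1,j=3: acc = 3+3 = 6
p=2,j=1: acc = 6+2 = 8
p=2,j=2: acc = 8+4 = 12
p=2,j=3: acc = 12+6 = 18
p=2,j=4: acc = 18+8 = 26
p=3,j=1: acc = 26+3 = 29
p=3,j=2: acc = 29+6 = 35
p=3,j=3: acc = 35+9 = 44
p=3,j=4: acc = 44+12 = 56
p=3,j=5: acc = 56+15 = 71
p=4,j=1: acc = 71+4 = 75
p=4,j=2: acc = 75+8 = 83
p=4,j=3: acc = 83+12 = 95
p=4,j=4: acc = 95+16 = 111
p=4,j=5: acc = 111+20 = 131
p=4,j=6: acc = 131+24 = 155

155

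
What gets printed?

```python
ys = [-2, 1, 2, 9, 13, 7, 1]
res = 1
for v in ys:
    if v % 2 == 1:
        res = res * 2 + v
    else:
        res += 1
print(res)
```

v=-2: not odd, res = 1+1 = 2
v=1: odd, res = 2*2+1 = 5
v=2: not odd, res = 5+1 = 6
v=9: odd, res = 6*2+9 = 21
v=13: odd, res = 21*2+13 = 55
v=7: odd, res = 55*2+7 = 117
v=1: odd, res = 117*2+1 = 235

235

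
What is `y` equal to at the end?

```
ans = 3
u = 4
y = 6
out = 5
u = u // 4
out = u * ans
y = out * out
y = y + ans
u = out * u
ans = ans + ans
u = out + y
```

12

u = 4//4 = 1
out = 1*3 = 3
y = 3*3 = 9
y = 9+3 = 12
u = 3*1 = 3
ans = 3+3 = 6
u = 3+12 = 15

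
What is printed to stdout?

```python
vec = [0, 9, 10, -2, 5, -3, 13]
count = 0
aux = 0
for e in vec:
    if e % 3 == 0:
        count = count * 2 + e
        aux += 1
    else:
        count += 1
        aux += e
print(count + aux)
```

51

e=0: %3==0, count = 0*2+0 = 0; aux=1
e=9: %3==0, count = 0*2+9 = 9; aux=2
e=10: not %3==0, count = 9+1 = 10; aux=12
e=-2: not %3==0, count = 10+1 = 11; aux=10
e=5: not %3==0, count = 11+1 = 12; aux=15
e=-3: %3==0, count = 12*2+(-3) = 21; aux=16
e=13: not %3==0, count = 21+1 = 22; aux=29
count+aux = 22+29 = 51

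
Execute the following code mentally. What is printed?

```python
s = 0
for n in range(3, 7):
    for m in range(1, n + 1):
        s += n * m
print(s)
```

n=3,m=1: s = 0+3 = 3
n=3,m=2: s = 3+6 = 9
n=3,m=3: s = 9+9 = 18
n=4,m=1: s = 18+4 = 22
n=4,m=2: s = 22+8 = 30
n=4,m=3: s = 30+12 = 42
n=4,m=4: s = 42+16 = 58
n=5,m=1: s = 58+5 = 63
n=5,m=2: s = 63+10 = 73
n=5,m=3: s = 73+15 = 88
n=5,m=4: s = 88+20 = 108
n=5,m=5: s = 108+25 = 133
n=6,m=1: s = 133+6 = 139
n=6,m=2: s = 139+12 = 151
n=6,m=3: s = 151+18 = 169
n=6,m=4: s = 169+24 = 193
n=6,m=5: s = 193+30 = 223
n=6,m=6: s = 223+36 = 259

259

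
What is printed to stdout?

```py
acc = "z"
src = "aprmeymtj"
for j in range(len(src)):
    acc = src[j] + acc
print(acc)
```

jtmyemrpaz

j=0: prepend 'a' → 'az'
j=1: prepend 'p' → 'paz'
j=2: prepend 'r' → 'rpaz'
j=3: prepend 'm' → 'mrpaz'
j=4: prepend 'e' → 'emrpaz'
j=5: prepend 'y' → 'yemrpaz'
j=6: prepend 'm' → 'myemrpaz'
j=7: prepend 't' → 'tmyemrpaz'
j=8: prepend 'j' → 'jtmyemrpaz'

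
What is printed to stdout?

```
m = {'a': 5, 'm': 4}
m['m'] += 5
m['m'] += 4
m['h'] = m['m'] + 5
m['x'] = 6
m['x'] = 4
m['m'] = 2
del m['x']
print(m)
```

{'a': 5, 'm': 2, 'h': 18}

m['m'] = 4+5 = 9 → {'a': 5, 'm': 9}
m['m'] = 9+4 = 13 → {'a': 5, 'm': 13}
m['h'] = m['m']+5 = 18 → {'a': 5, 'm': 13, 'h': 18}
m['x'] = 6 → {'a': 5, 'm': 13, 'h': 18, 'x': 6}
m['x'] = 4 → {'a': 5, 'm': 13, 'h': 18, 'x': 4}
m['m'] = 2 → {'a': 5, 'm': 2, 'h': 18, 'x': 4}
del 'x' → {'a': 5, 'm': 2, 'h': 18}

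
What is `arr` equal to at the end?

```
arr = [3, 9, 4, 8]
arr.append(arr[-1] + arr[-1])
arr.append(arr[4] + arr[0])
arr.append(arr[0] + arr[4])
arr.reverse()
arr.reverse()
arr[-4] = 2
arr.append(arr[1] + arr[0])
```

append arr[-1]+arr[-1] = 8+8 = 16 → [3, 9, 4, 8, 16]
append arr[4]+arr[0] = 16+3 = 19 → [3, 9, 4, 8, 16, 19]
append arr[0]+arr[4] = 3+16 = 19 → [3, 9, 4, 8, 16, 19, 19]
reverse → [19, 19, 16, 8, 4, 9, 3]
reverse → [3, 9, 4, 8, 16, 19, 19]
arr[-4] = 2 → [3, 9, 4, 2, 16, 19, 19]
append arr[1]+arr[0] = 9+3 = 12 → [3, 9, 4, 2, 16, 19, 19, 12]

[3, 9, 4, 2, 16, 19, 19, 12]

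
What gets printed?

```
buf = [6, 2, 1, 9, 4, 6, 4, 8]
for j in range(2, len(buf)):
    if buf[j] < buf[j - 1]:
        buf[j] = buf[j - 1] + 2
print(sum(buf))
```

77

j=2: 1<2, buf[2] = 2+2 = 4 → [6, 2, 4, 9, 4, 6, 4, 8]
j=3: 9>=4, unchanged → [6, 2, 4, 9, 4, 6, 4, 8]
j=4: 4<9, buf[4] = 9+2 = 11 → [6, 2, 4, 9, 11, 6, 4, 8]
j=5: 6<11, buf[5] = 11+2 = 13 → [6, 2, 4, 9, 11, 13, 4, 8]
j=6: 4<13, buf[6] = 13+2 = 15 → [6, 2, 4, 9, 11, 13, 15, 8]
j=7: 8<15, buf[7] = 15+2 = 17 → [6, 2, 4, 9, 11, 13, 15, 17]
sum = 77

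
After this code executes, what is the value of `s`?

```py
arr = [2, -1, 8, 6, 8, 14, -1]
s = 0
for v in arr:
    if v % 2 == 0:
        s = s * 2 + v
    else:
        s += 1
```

v=2: even, s = 0*2+2 = 2
v=-1: not even, s = 2+1 = 3
v=8: even, s = 3*2+8 = 14
v=6: even, s = 14*2+6 = 34
v=8: even, s = 34*2+8 = 76
v=14: even, s = 76*2+14 = 166
v=-1: not even, s = 166+1 = 167

167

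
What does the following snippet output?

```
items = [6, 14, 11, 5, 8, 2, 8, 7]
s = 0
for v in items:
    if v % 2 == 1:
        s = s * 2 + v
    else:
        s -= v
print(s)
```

v=6: not odd, s = 0-6 = -6
v=14: not odd, s = (-6)-14 = -20
v=11: odd, s = (-20)*2+11 = -29
v=5: odd, s = (-29)*2+5 = -53
v=8: not odd, s = (-53)-8 = -61
v=2: not odd, s = (-61)-2 = -63
v=8: not odd, s = (-63)-8 = -71
v=7: odd, s = (-71)*2+7 = -135

-135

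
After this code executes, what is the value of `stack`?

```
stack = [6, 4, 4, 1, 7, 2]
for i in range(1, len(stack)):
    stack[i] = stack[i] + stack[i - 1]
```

[6, 10, 14, 15, 22, 24]

i=1: stack[1] = 4+6 = 10 → [6, 10, 4, 1, 7, 2]
i=2: stack[2] = 4+10 = 14 → [6, 10, 14, 1, 7, 2]
i=3: stack[3] = 1+14 = 15 → [6, 10, 14, 15, 7, 2]
i=4: stack[4] = 7+15 = 22 → [6, 10, 14, 15, 22, 2]
i=5: stack[5] = 2+22 = 24 → [6, 10, 14, 15, 22, 24]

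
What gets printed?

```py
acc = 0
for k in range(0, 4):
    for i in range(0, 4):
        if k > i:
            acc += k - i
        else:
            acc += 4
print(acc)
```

k=0,i=0: not 0>0, acc = 0+4 = 4
k=0,i=1: not 0>1, acc = 4+4 = 8
k=0,i=2: not 0>2, acc = 8+4 = 12
k=0,i=3: not 0>3, acc = 12+4 = 16
k=1,i=0: 1>0, acc = 16+1 = 17
k=1,i=1: not 1>1, acc = 17+4 = 21
k=1,i=2: not 1>2, acc = 21+4 = 25
k=1,i=3: not 1>3, acc = 25+4 = 29
k=2,i=0: 2>0, acc = 29+2 = 31
k=2,i=1: 2>1, acc = 31+1 = 32
k=2,i=2: not 2>2, acc = 32+4 = 36
k=2,i=3: not 2>3, acc = 36+4 = 40
k=3,i=0: 3>0, acc = 40+3 = 43
k=3,i=1: 3>1, acc = 43+2 = 45
k=3,i=2: 3>2, acc = 45+1 = 46
k=3,i=3: not 3>3, acc = 46+4 = 50

50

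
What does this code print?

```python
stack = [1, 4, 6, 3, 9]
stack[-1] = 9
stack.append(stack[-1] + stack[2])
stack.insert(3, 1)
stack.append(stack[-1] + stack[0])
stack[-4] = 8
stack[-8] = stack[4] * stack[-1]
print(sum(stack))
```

187

stack[-1] = 9 → [1, 4, 6, 3, 9]
append stack[-1]+stack[2] = 9+6 = 15 → [1, 4, 6, 3, 9, 15]
insert 1 at 3 → [1, 4, 6, 1, 3, 9, 15]
append stack[-1]+stack[0] = 15+1 = 16 → [1, 4, 6, 1, 3, 9, 15, 16]
stack[-4] = 8 → [1, 4, 6, 1, 8, 9, 15, 16]
stack[-8] = stack[4]*stack[-1] = 8*16 = 128 → [128, 4, 6, 1, 8, 9, 15, 16]
sum = 187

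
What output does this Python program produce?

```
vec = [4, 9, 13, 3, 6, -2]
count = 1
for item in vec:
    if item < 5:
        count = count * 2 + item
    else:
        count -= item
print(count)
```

-72

item=4: <5, count = 1*2+4 = 6
item=9: not <5, count = 6-9 = -3
item=13: not <5, count = (-3)-13 = -16
item=3: <5, count = (-16)*2+3 = -29
item=6: not <5, count = (-29)-6 = -35
item=-2: <5, count = (-35)*2+(-2) = -72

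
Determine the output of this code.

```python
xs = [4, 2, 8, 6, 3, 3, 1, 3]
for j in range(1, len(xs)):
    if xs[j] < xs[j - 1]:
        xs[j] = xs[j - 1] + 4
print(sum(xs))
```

j=1: 2<4, xs[1] = 4+4 = 8 → [4, 8, 8, 6, 3, 3, 1, 3]
j=2: 8>=8, unchanged → [4, 8, 8, 6, 3, 3, 1, 3]
j=3: 6<8, xs[3] = 8+4 = 12 → [4, 8, 8, 12, 3, 3, 1, 3]
j=4: 3<12, xs[4] = 12+4 = 16 → [4, 8, 8, 12, 16, 3, 1, 3]
j=5: 3<16, xs[5] = 16+4 = 20 → [4, 8, 8, 12, 16, 20, 1, 3]
j=6: 1<20, xs[6] = 20+4 = 24 → [4, 8, 8, 12, 16, 20, 24, 3]
j=7: 3<24, xs[7] = 24+4 = 28 → [4, 8, 8, 12, 16, 20, 24, 28]
sum = 120

120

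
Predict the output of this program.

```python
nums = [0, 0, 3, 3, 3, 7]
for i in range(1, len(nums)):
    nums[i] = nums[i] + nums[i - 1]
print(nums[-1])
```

i=1: nums[1] = 0+0 = 0 → [0, 0, 3, 3, 3, 7]
i=2: nums[2] = 3+0 = 3 → [0, 0, 3, 3, 3, 7]
i=3: nums[3] = 3+3 = 6 → [0, 0, 3, 6, 3, 7]
i=4: nums[4] = 3+6 = 9 → [0, 0, 3, 6, 9, 7]
i=5: nums[5] = 7+9 = 16 → [0, 0, 3, 6, 9, 16]

16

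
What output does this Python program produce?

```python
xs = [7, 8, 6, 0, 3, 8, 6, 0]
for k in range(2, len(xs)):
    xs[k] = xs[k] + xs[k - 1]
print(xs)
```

k=2: xs[2] = 6+8 = 14 → [7, 8, 14, 0, 3, 8, 6, 0]
k=3: xs[3] = 0+14 = 14 → [7, 8, 14, 14, 3, 8, 6, 0]
k=4: xs[4] = 3+14 = 17 → [7, 8, 14, 14, 17, 8, 6, 0]
k=5: xs[5] = 8+17 = 25 → [7, 8, 14, 14, 17, 25, 6, 0]
k=6: xs[6] = 6+25 = 31 → [7, 8, 14, 14, 17, 25, 31, 0]
k=7: xs[7] = 0+31 = 31 → [7, 8, 14, 14, 17, 25, 31, 31]

[7, 8, 14, 14, 17, 25, 31, 31]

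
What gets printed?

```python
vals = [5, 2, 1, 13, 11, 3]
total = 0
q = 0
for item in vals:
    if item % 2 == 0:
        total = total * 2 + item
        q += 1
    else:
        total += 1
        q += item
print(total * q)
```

272

item=5: not even, total = 0+1 = 1; q=5
item=2: even, total = 1*2+2 = 4; q=6
item=1: not even, total = 4+1 = 5; q=7
item=13: not even, total = 5+1 = 6; q=20
item=11: not even, total = 6+1 = 7; q=31
item=3: not even, total = 7+1 = 8; q=34
total*q = 8*34 = 272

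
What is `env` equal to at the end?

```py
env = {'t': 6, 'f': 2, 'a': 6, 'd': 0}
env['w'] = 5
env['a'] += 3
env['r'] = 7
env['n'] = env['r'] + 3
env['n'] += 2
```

{'t': 6, 'f': 2, 'a': 9, 'd': 0, 'w': 5, 'r': 7, 'n': 12}

env['w'] = 5 → {'t': 6, 'f': 2, 'a': 6, 'd': 0, 'w': 5}
env['a'] = 6+3 = 9 → {'t': 6, 'f': 2, 'a': 9, 'd': 0, 'w': 5}
env['r'] = 7 → {'t': 6, 'f': 2, 'a': 9, 'd': 0, 'w': 5, 'r': 7}
env['n'] = env['r']+3 = 10 → {'t': 6, 'f': 2, 'a': 9, 'd': 0, 'w': 5, 'r': 7, 'n': 10}
env['n'] = 10+2 = 12 → {'t': 6, 'f': 2, 'a': 9, 'd': 0, 'w': 5, 'r': 7, 'n': 12}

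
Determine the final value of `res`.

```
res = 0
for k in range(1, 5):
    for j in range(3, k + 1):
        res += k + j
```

k=3,j=3: res = 0+6 = 6
k=4,j=3: res = 6+7 = 13
k=4,j=4: res = 13+8 = 21

21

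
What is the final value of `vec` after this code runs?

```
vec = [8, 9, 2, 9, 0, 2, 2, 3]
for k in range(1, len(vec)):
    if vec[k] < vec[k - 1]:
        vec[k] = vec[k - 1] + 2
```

k=1: 9>=8, unchanged → [8, 9, 2, 9, 0, 2, 2, 3]
k=2: 2<9, vec[2] = 9+2 = 11 → [8, 9, 11, 9, 0, 2, 2, 3]
k=3: 9<11, vec[3] = 11+2 = 13 → [8, 9, 11, 13, 0, 2, 2, 3]
k=4: 0<13, vec[4] = 13+2 = 15 → [8, 9, 11, 13, 15, 2, 2, 3]
k=5: 2<15, vec[5] = 15+2 = 17 → [8, 9, 11, 13, 15, 17, 2, 3]
k=6: 2<17, vec[6] = 17+2 = 19 → [8, 9, 11, 13, 15, 17, 19, 3]
k=7: 3<19, vec[7] = 19+2 = 21 → [8, 9, 11, 13, 15, 17, 19, 21]

[8, 9, 11, 13, 15, 17, 19, 21]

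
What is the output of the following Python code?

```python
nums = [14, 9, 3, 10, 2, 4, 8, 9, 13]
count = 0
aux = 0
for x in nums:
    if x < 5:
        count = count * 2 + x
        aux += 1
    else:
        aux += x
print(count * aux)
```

x=14: not <5; aux=14
x=9: not <5; aux=23
x=3: <5, count = 0*2+3 = 3; aux=24
x=10: not <5; aux=34
x=2: <5, count = 3*2+2 = 8; aux=35
x=4: <5, count = 8*2+4 = 20; aux=36
x=8: not <5; aux=44
x=9: not <5; aux=53
x=13: not <5; aux=66
count*aux = 20*66 = 1320

1320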